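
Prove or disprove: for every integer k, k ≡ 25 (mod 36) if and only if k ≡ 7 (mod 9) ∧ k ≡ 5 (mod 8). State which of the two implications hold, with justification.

(⇒) fails; (⇐) holds.

(←) If k ≡ 7 (mod 9) and k ≡ 5 (mod 8), then by the Chinese remainder theorem k ≡ 61 (mod 72). Since 61 ≡ 25 (mod 36) and 36 ∣ 72, we get k ≡ 25 (mod 36).

(→) This fails: k = 25 gives 25 ≡ 25 (mod 36) but 25 ≡ 1 (mod 8), so the conjunction on the right does not hold.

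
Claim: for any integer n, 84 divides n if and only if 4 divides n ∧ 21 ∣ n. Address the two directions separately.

(⇒) If 84 ∣ n, write n = 84q. Since 84 = 21·4, n = 4·(21q), so 4 ∣ n; and since 84 = 4·21, n = 21·(4q), so 21 ∣ n.

(⇐) Suppose 4 ∣ n and 21 ∣ n. Any common multiple of 4 and 21 is a multiple of their lcm; here gcd(4, 21) = 1, so lcm(4, 21) = 4·21 = 84, so 84 ∣ n.

Equivalent; both directions hold.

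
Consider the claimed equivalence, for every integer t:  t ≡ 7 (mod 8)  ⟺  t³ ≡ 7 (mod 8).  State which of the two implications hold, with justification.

[⇐] For the converse, argue contrapositively. If t ≢ 7 (mod 8), then t is congruent to one of 0, 1, 2, 3, 4, 5, 6 modulo 8, and these give t³ ≡ 0, 1, 0, 3, 0, 5, 0 respectively — never 7.

[⇒] Suppose t ≡ 7 (mod 8). Write t = 8j + 7. Then (8j + 7)³ = 512j³ + 1344j² + 1176j + 343 = 8(64j³ + 168j² + 147j + 42) + 7, so t³ ≡ 7 (mod 8).

The biconditional holds.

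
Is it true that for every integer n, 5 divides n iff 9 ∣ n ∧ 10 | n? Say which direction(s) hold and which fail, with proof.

[⇐] Suppose 9 ∣ n and 10 ∣ n. Any common multiple of 9 and 10 is a multiple of their lcm; here gcd(9, 10) = 1, so lcm(9, 10) = 9·10 = 90, so 90 ∣ n. Since 5 ∣ 90, it follows that 5 ∣ n.

[⇒] This fails: take n = 5. Certainly 5 ∣ 5, but 9 ∤ 5.

The forward direction fails; the converse holds.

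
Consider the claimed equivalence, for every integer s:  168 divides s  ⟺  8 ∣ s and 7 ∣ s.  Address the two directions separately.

(→) If 168 ∣ s, write s = 168q. Since 168 = 21·8, s = 8·(21q), so 8 ∣ s; and since 168 = 24·7, s = 7·(24q), so 7 ∣ s.

(←) This fails: take s = 56. Both 8 ∣ 56 and 7 ∣ 56, yet 56 is not a multiple of 168 (since 56 = 0·168 + 56), so 168 ∤ 56.

Not equivalent: only (⇒) holds.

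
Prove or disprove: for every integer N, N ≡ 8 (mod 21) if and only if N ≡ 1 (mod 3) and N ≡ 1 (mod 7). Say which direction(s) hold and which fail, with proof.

(⟹) This fails: N = 8 gives 8 ≡ 8 (mod 21) but 8 ≡ 2 (mod 3), so the conjunction on the right does not hold.

(⟸) This fails: N = 1 satisfies both congruences on the right (1 ≡ 1 mod 3 and 1 ≡ 1 mod 7) yet 1 ≡ 1 (mod 21), not 8.

Both directions fail.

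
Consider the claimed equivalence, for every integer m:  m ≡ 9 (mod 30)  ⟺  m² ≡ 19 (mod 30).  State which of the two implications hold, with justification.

(⇒) This fails: take m = 9. Then 9 ≡ 9 (mod 30), but 9² = 81 ≡ 21 (mod 30), not 19.

(⇐) This fails: take m = 7. Then 7² = 49 ≡ 19 (mod 30), yet 7 ≡ 7 (mod 30), not 9.

Neither implication holds.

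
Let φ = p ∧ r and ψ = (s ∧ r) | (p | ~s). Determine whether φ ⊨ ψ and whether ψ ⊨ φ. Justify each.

(⟹) Assume the antecedent. If r is true, (s ∧ r) | (p | ~s) reduces to true regardless of the other variables. If r is false, the antecedent cannot hold. Either way (s ∧ r) | (p | ~s) holds.

(⟸) This fails. Under r = F, s = F, p = F, the left side is false but the right side is true.

The forward direction holds; the converse fails.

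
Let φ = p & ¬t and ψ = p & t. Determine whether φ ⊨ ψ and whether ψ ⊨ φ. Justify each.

[⇒] This fails. Under t = F, p = T, the left side is true but the right side is false.

[⇐] This fails. Under t = T, p = T, the left side is false but the right side is true.

Neither implication holds.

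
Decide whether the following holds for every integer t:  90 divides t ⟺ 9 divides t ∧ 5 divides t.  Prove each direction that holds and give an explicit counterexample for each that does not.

The forward direction holds; the converse fails.

[⇒] If 90 ∣ t, write t = 90q. Since 90 = 10·9, t = 9·(10q), so 9 ∣ t; and since 90 = 18·5, t = 5·(18q), so 5 ∣ t.

[⇐] This fails: take t = 45. Both 9 ∣ 45 and 5 ∣ 45, yet 45 is not a multiple of 90 (since 45 = 0·90 + 45), so 90 ∤ 45.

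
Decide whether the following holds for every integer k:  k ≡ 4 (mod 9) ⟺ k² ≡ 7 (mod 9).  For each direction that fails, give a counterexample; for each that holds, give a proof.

(→) Suppose k ≡ 4 (mod 9). Write k = 9j + 4. Then (9j + 4)² = 81j² + 72j + 16 = 9(9j² + 8j + 1) + 7, so k² ≡ 7 (mod 9).

(←) This fails: take k = 5. Then 5² = 25 ≡ 7 (mod 9), yet 5 ≡ 5 (mod 9), not 4.

Only the forward direction holds.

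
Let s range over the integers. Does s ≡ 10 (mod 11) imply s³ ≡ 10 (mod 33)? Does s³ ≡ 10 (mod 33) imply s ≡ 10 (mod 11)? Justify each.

(→) This fails: take s = 21. Then 21 ≡ 10 (mod 11), but 21³ = 9261 ≡ 21 (mod 33), not 10.

(←) Conversely, the residues r modulo 33 with r³ ≡ 10 (mod 33) are exactly {10}, and each is ≡ 10 (mod 11).

Not equivalent: only (⇐) holds.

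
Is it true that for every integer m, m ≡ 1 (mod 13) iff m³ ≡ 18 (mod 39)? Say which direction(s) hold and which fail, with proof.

(⇒) This fails: take m = 1. Then 1 ≡ 1 (mod 13), but 1³ = 1 ≡ 1 (mod 39), not 18.

(⇐) This fails: take m = 21. Then 21³ = 9261 ≡ 18 (mod 39), yet 21 ≡ 8 (mod 13), not 1.

(⇒) fails and (⇐) fails.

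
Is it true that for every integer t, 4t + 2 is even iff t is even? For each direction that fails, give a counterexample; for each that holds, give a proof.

Only the reverse direction holds.

(⟹) This fails: take t = 1. Then 4t + 2 = 6, which is even, yet t = 1 is odd, not even.

(⟸) Suppose t is even. Since 4 is even, 4t is even for every t, so 4t + 2 has the same parity as 2, which is even. Hence 4t + 2 is even.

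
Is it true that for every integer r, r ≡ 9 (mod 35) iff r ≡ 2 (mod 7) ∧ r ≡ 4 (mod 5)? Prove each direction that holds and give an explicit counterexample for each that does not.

(⇒) Suppose r ≡ 9 (mod 35); write r = 35j + 9. Since 7 ∣ 35, reducing mod 7 gives r ≡ 9 ≡ 2 (mod 7); since 5 ∣ 35, reducing mod 5 gives r ≡ 9 ≡ 4 (mod 5).

(⇐) Conversely, if r ≡ 2 (mod 7) and r ≡ 4 (mod 5), then by the Chinese remainder theorem r ≡ 9 (mod 35). This is exactly r ≡ 9 (mod 35).

Both directions hold; the statement is true.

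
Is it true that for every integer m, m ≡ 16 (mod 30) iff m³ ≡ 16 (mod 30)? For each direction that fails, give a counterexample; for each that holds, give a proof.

Equivalent; both directions hold.

(⟹) Suppose m ≡ 16 (mod 30). Write m = 30j + 16. Then (30j + 16)³ = 27000j³ + 43200j² + 23040j + 4096 = 30(900j³ + 1440j² + 768j + 136) + 16, so m³ ≡ 16 (mod 30).

(⟸) Conversely, suppose m³ ≡ 16 (mod 30). The only residue r in {0, …, 29} with r³ ≡ 16 (mod 30) is r = 16, so m ≡ 16 (mod 30).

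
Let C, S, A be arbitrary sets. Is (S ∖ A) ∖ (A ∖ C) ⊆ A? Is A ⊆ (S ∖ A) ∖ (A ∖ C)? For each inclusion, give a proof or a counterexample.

(⊆) fails and (⊇) fails.

(⊆) This inclusion fails. Take C = ∅, S = {1}, A = ∅; then 1 ∈ (S ∖ A) ∖ (A ∖ C) but 1 ∉ A.

(⊇) This inclusion fails. Take C = ∅, S = ∅, A = {1}; then 1 ∈ A but 1 ∉ (S ∖ A) ∖ (A ∖ C).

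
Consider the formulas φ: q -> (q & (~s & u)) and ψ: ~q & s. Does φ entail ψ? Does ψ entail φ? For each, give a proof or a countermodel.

(⟹) This fails. Under s = F, u = F, q = F, the left side is true but the right side is false.

(⟸) Assume the antecedent. If s is true, the antecedent forces (s = T, u = F, q = F) or (s = T, u = T, q = F), and q -> (q & (~s & u)) holds there. If s is false, the antecedent cannot hold. Either way q -> (q & (~s & u)) holds.

The forward direction fails; the converse holds.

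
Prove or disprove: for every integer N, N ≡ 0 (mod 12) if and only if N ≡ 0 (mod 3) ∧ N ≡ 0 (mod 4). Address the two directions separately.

(⟹) Suppose N ≡ 0 (mod 12); write N = 12j + 0. Since 3 ∣ 12, reducing mod 3 gives N ≡ 0 (mod 3); since 4 ∣ 12, reducing mod 4 gives N ≡ 0 (mod 4).

(⟸) Conversely, if N ≡ 0 (mod 3) and N ≡ 0 (mod 4), then by the Chinese remainder theorem N ≡ 0 (mod 12). This is exactly N ≡ 0 (mod 12).

Both directions hold.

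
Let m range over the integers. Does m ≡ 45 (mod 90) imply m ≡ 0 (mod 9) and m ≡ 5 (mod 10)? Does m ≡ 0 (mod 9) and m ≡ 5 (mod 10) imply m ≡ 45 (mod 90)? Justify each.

Forward direction. Suppose m ≡ 45 (mod 90); write m = 90j + 45. Since 9 ∣ 90, reducing mod 9 gives m ≡ 45 ≡ 0 (mod 9); since 10 ∣ 90, reducing mod 10 gives m ≡ 45 ≡ 5 (mod 10).

Converse. If m ≡ 0 (mod 9) and m ≡ 5 (mod 10), then by the Chinese remainder theorem m ≡ 45 (mod 90). This is exactly m ≡ 45 (mod 90).

Both directions hold.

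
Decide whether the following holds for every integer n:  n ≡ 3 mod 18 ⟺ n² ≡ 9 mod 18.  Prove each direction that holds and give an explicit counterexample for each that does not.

(⟹) Suppose n ≡ 3 mod 18. Write n = 18j + 3. Then (18j + 3)² = 324j² + 108j + 9 = 18(18j² + 6j) + 9, so n² ≡ 9 (mod 18).

(⟸) This fails: take n = 9. Then 9² = 81 ≡ 9 (mod 18), yet 9 ≡ 9 (mod 18), not 3.

Only the forward direction holds.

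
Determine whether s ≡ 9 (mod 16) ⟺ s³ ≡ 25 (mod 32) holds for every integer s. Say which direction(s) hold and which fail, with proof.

(⇒) fails; (⇐) holds.

(→) This fails: take s = 25. Then 25 ≡ 9 (mod 16), but 25³ = 15625 ≡ 9 (mod 32), not 25.

(←) Conversely, the residues r modulo 32 with r³ ≡ 25 (mod 32) are exactly {9}, and each is ≡ 9 (mod 16).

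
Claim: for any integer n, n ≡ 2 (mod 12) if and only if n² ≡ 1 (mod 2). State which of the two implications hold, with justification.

(⇒) fails and (⇐) fails.

(⇒) This fails: take n = 2. Then 2 ≡ 2 (mod 12), but 2² = 4 ≡ 0 (mod 2), not 1.

(⇐) This fails: take n = 1. Then 1² = 1 ≡ 1 (mod 2), yet 1 ≡ 1 (mod 12), not 2.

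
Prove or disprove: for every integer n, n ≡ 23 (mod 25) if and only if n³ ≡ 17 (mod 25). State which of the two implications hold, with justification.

(⇒) Suppose n ≡ 23 (mod 25). Write n = 25j + 23. Then (25j + 23)³ = 15625j³ + 43125j² + 39675j + 12167 = 25(625j³ + 1725j² + 1587j + 486) + 17, so n³ ≡ 17 (mod 25).

(⇐) Conversely, suppose n³ ≡ 17 (mod 25). The only residue r in {0, …, 24} with r³ ≡ 17 (mod 25) is r = 23, so n ≡ 23 (mod 25).

Both directions hold; the statement is true.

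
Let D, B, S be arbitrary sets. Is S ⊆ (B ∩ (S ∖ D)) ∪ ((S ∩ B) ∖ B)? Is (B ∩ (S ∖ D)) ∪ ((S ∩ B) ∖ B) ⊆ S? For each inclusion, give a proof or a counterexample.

The sets are not equal: only the reverse inclusion holds.

(⊆) This inclusion fails. Take D = ∅, B = ∅, S = {1}; then 1 ∈ S but 1 ∉ (B ∩ (S ∖ D)) ∪ ((S ∩ B) ∖ B).

(⊇) Let x ∈ (B ∩ (S ∖ D)) ∪ ((S ∩ B) ∖ B). Then x ∈ B ∩ S and x ∉ D, from which x ∈ S.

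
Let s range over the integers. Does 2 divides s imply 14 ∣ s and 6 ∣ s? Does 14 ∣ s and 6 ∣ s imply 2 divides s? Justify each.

Not equivalent: only (⇐) holds.

[⇒] This fails: take s = 2. Certainly 2 ∣ 2, but 14 ∤ 2.

[⇐] Suppose 14 ∣ s and 6 ∣ s. Any common multiple of 14 and 6 is a multiple of their lcm; here lcm(14, 6) = 14·6/gcd(14, 6) = 84/2 = 42, so 42 ∣ s. Since 2 ∣ 42, it follows that 2 ∣ s.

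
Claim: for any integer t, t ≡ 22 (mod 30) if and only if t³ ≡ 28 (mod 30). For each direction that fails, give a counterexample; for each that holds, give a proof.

Both implications hold.

Converse. Suppose t³ ≡ 28 (mod 30). The only residue r in {0, …, 29} with r³ ≡ 28 (mod 30) is r = 22, so t ≡ 22 (mod 30).

Forward direction. Suppose t ≡ 22 (mod 30). Write t = 30j + 22. Then (30j + 22)³ = 27000j³ + 59400j² + 43560j + 10648 = 30(900j³ + 1980j² + 1452j + 354) + 28, so t³ ≡ 28 (mod 30).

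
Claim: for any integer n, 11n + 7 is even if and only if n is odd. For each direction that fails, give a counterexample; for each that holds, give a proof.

Forward direction. Suppose 11n + 7 is even. Since 11 is odd, 11n and n have the same parity, so 11n + 7 ≡ n + 7 (mod 2). As 7 is odd, 11n + 7 is even exactly when n is odd. Thus n is odd.

Converse. Suppose n is odd; write n = 2j + 1. Then 11n + 7 = 11·(2j + 1) + 7 = 2·11j + 18, which is even.

Both implications hold.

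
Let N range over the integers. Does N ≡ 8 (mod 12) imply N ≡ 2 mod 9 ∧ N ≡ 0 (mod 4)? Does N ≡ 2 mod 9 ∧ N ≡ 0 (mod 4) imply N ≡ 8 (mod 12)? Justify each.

(→) This fails: N = 8 gives 8 ≡ 8 (mod 12) but 8 ≡ 8 (mod 9), so the conjunction on the right does not hold.

(←) Conversely, if N ≡ 2 (mod 9) and N ≡ 0 (mod 4), then by the Chinese remainder theorem N ≡ 20 (mod 36). Since 20 ≡ 8 (mod 12) and 12 ∣ 36, we get N ≡ 8 (mod 12).

Not equivalent: only (⇐) holds.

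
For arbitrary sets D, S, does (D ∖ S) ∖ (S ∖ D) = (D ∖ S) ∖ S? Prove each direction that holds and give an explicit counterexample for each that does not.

Both inclusions hold.

(⟹) Let x ∈ (D ∖ S) ∖ (S ∖ D). Then x ∈ D and x ∉ S, from which x ∈ (D ∖ S) ∖ S.

(⟸) Let x ∈ (D ∖ S) ∖ S. Then x ∈ D and x ∉ S, from which x ∈ (D ∖ S) ∖ (S ∖ D).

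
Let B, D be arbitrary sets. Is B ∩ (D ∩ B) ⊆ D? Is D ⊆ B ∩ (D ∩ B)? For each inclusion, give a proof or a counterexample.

(⊆) holds; (⊇) fails.

(⊇) This inclusion fails. Take B = ∅, D = {1}; then 1 ∈ D but 1 ∉ B ∩ (D ∩ B).

(⊆) Let x ∈ B ∩ (D ∩ B). Then x ∈ B ∩ D, from which x ∈ D.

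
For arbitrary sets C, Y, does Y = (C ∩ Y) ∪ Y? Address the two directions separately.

Both inclusions hold.

Forward inclusion. Let x ∈ Y. Then either x ∈ Y and x ∉ C; or x ∈ C ∩ Y. In each case x ∈ (C ∩ Y) ∪ Y, so Y ⊆ (C ∩ Y) ∪ Y.

Reverse inclusion. Let x ∈ (C ∩ Y) ∪ Y. Then either x ∈ Y and x ∉ C; or x ∈ C ∩ Y. In each case x ∈ Y, so (C ∩ Y) ∪ Y ⊆ Y.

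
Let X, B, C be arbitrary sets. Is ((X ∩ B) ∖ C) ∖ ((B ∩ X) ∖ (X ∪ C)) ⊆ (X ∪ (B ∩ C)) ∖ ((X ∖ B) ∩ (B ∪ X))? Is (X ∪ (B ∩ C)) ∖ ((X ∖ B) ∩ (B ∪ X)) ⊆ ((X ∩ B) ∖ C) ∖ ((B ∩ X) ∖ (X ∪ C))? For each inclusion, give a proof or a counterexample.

The sets are not equal: only the forward inclusion holds.

Forward inclusion. Let x ∈ ((X ∩ B) ∖ C) ∖ ((B ∩ X) ∖ (X ∪ C)). Then x ∈ X ∩ B and x ∉ C, from which x ∈ (X ∪ (B ∩ C)) ∖ ((X ∖ B) ∩ (B ∪ X)).

Reverse inclusion. This inclusion fails. Take X = ∅, B = {1}, C = {1}; then 1 ∈ (X ∪ (B ∩ C)) ∖ ((X ∖ B) ∩ (B ∪ X)) but 1 ∉ ((X ∩ B) ∖ C) ∖ ((B ∩ X) ∖ (X ∪ C)).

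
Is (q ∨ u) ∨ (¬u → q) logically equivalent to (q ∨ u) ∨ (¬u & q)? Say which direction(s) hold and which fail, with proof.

The biconditional holds.

(⟹) Assume the antecedent. If u is true, (q ∨ u) ∨ (¬u & q) reduces to true regardless of the other variables. If u is false, the antecedent forces (u = F, q = T), and (q ∨ u) ∨ (¬u & q) holds there. Either way (q ∨ u) ∨ (¬u & q) holds.

(⟸) Assume the antecedent. If u is true, (q ∨ u) ∨ (¬u → q) reduces to true regardless of the other variables. If u is false, the antecedent forces (u = F, q = T), and (q ∨ u) ∨ (¬u → q) holds there. Either way (q ∨ u) ∨ (¬u → q) holds.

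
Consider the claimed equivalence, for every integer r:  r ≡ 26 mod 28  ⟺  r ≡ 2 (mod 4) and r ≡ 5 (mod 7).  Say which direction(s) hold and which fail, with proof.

(⇒) Suppose r ≡ 26 (mod 28); write r = 28j + 26. Since 4 ∣ 28, reducing mod 4 gives r ≡ 26 ≡ 2 (mod 4); since 7 ∣ 28, reducing mod 7 gives r ≡ 26 ≡ 5 (mod 7).

(⇐) Conversely, if r ≡ 2 (mod 4) and r ≡ 5 (mod 7), then by the Chinese remainder theorem r ≡ 26 (mod 28). This is exactly r ≡ 26 (mod 28).

Both directions hold; the statement is true.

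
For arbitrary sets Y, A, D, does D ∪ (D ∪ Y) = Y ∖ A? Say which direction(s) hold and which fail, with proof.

The sets are not equal: only the reverse inclusion holds.

(⟹) This inclusion fails. Take Y = {1}, A = {1}, D = ∅; then 1 ∈ D ∪ (D ∪ Y) but 1 ∉ Y ∖ A.

(⟸) Let x ∈ Y ∖ A. Then either x ∈ Y and x ∉ A, D; or x ∈ Y ∩ D and x ∉ A. In each case x ∈ D ∪ (D ∪ Y), so Y ∖ A ⊆ D ∪ (D ∪ Y).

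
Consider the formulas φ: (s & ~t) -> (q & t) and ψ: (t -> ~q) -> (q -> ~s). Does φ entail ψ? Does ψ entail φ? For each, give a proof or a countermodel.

Only the forward direction holds.

(→) Assume the antecedent. If t is true, (t -> ~q) -> (q -> ~s) reduces to true regardless of the other variables. If t is false, the antecedent forces (t = F, q = F, s = F) or (t = F, q = T, s = F), and (t -> ~q) -> (q -> ~s) holds there. Either way (t -> ~q) -> (q -> ~s) holds.

(←) This fails. Under t = F, q = F, s = T, the left side is false but the right side is true.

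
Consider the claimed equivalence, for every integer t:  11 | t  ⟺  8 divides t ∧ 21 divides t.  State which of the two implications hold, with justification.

Neither implication holds.

Forward direction. This fails: take t = 11. Certainly 11 ∣ 11, but 8 ∤ 11.

Converse. This fails: take t = 168. Both 8 ∣ 168 and 21 ∣ 168, yet 168 is not a multiple of 11 (since 168 = 15·11 + 3), so 11 ∤ 168.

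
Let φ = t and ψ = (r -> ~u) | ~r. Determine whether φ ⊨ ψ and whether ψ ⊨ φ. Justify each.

Forward direction. This fails. Under u = T, r = T, t = T, the left side is true but the right side is false.

Converse. This fails. Under u = F, r = F, t = F, the left side is false but the right side is true.

(⇒) fails and (⇐) fails.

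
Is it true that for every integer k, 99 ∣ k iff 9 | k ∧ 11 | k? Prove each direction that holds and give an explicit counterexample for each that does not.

(→) If 99 ∣ k, write k = 99q. Since 99 = 11·9, k = 9·(11q), so 9 ∣ k; and since 99 = 9·11, k = 11·(9q), so 11 ∣ k.

(←) Suppose 9 ∣ k and 11 ∣ k. Any common multiple of 9 and 11 is a multiple of their lcm; here gcd(9, 11) = 1, so lcm(9, 11) = 9·11 = 99, so 99 ∣ k.

Equivalent; both directions hold.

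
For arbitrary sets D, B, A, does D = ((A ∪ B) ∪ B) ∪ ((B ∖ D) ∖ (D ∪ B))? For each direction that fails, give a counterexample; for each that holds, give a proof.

(⟹) This inclusion fails. Take D = {1}, B = ∅, A = ∅; then 1 ∈ D but 1 ∉ ((A ∪ B) ∪ B) ∪ ((B ∖ D) ∖ (D ∪ B)).

(⟸) This inclusion fails. Take D = ∅, B = {1}, A = ∅; then 1 ∈ ((A ∪ B) ∪ B) ∪ ((B ∖ D) ∖ (D ∪ B)) but 1 ∉ D.

Both inclusions fail.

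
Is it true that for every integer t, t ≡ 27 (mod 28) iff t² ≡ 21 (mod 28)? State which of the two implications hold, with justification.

Neither implication holds.

(⇒) This fails: take t = 27. Then 27 ≡ 27 (mod 28), but 27² = 729 ≡ 1 (mod 28), not 21.

(⇐) This fails: take t = 7. Then 7² = 49 ≡ 21 (mod 28), yet 7 ≡ 7 (mod 28), not 27.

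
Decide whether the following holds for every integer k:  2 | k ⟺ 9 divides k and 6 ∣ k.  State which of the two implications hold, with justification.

Not equivalent: only (⇐) holds.

(⇒) This fails: take k = 2. Certainly 2 ∣ 2, but 9 ∤ 2.

(⇐) Suppose 9 ∣ k and 6 ∣ k. Any common multiple of 9 and 6 is a multiple of their lcm; here lcm(9, 6) = 9·6/gcd(9, 6) = 54/3 = 18, so 18 ∣ k. Since 2 ∣ 18, it follows that 2 ∣ k.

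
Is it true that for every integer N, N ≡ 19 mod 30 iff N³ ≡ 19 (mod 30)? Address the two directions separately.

[⇒] Suppose N ≡ 19 mod 30. Write N = 30j + 19. Then (30j + 19)³ = 27000j³ + 51300j² + 32490j + 6859 = 30(900j³ + 1710j² + 1083j + 228) + 19, so N³ ≡ 19 (mod 30).

[⇐] Conversely, suppose N³ ≡ 19 (mod 30). The only residue r in {0, …, 29} with r³ ≡ 19 (mod 30) is r = 19, so N ≡ 19 (mod 30).

The biconditional holds.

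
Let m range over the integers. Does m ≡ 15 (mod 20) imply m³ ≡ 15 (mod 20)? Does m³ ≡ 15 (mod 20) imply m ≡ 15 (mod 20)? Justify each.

(⟸) Suppose m³ ≡ 15 (mod 20). The only residue r in {0, …, 19} with r³ ≡ 15 (mod 20) is r = 15, so m ≡ 15 (mod 20).

(⟹) Suppose m ≡ 15 (mod 20). Write m = 20j + 15. Then (20j + 15)³ = 8000j³ + 18000j² + 13500j + 3375 = 20(400j³ + 900j² + 675j + 168) + 15, so m³ ≡ 15 (mod 20).

Both directions hold.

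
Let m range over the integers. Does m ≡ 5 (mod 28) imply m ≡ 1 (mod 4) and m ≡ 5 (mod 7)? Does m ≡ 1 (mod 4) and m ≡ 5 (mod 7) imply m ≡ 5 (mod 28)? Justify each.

(⇐) If m ≡ 1 (mod 4) and m ≡ 5 (mod 7), then by the Chinese remainder theorem m ≡ 5 (mod 28). This is exactly m ≡ 5 (mod 28).

(⇒) Suppose m ≡ 5 (mod 28); write m = 28j + 5. Since 4 ∣ 28, reducing mod 4 gives m ≡ 5 ≡ 1 (mod 4); since 7 ∣ 28, reducing mod 7 gives m ≡ 5 (mod 7).

Both directions hold; the statement is true.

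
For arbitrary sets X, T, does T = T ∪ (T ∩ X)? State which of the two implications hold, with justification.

Reverse inclusion. Let x ∈ T ∪ (T ∩ X). Then either x ∈ T and x ∉ X; or x ∈ X ∩ T. In each case x ∈ T, so T ∪ (T ∩ X) ⊆ T.

Forward inclusion. Let x ∈ T. Then either x ∈ T and x ∉ X; or x ∈ X ∩ T. In each case x ∈ T ∪ (T ∩ X), so T ⊆ T ∪ (T ∩ X).

The two sets are equal.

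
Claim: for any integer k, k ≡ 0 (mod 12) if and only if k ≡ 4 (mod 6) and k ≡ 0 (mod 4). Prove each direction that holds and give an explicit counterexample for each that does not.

(→) This fails: k = 0 gives 0 ≡ 0 (mod 12) but 0 ≡ 0 (mod 6), so the conjunction on the right does not hold.

(←) This fails: k = 4 satisfies both congruences on the right (4 ≡ 4 mod 6 and 4 ≡ 0 mod 4) yet 4 ≡ 4 (mod 12), not 0.

Neither direction holds.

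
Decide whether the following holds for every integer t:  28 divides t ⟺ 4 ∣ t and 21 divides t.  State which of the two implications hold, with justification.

(⟹) This fails: take t = 28. Certainly 28 ∣ 28, but 21 ∤ 28.

(⟸) Suppose 4 ∣ t and 21 ∣ t. Any common multiple of 4 and 21 is a multiple of their lcm; here gcd(4, 21) = 1, so lcm(4, 21) = 4·21 = 84, so 84 ∣ t. Since 28 ∣ 84, it follows that 28 ∣ t.

The forward direction fails; the converse holds.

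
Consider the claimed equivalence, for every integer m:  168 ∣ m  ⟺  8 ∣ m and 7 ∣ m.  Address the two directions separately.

Only the forward direction holds.

(⇒) If 168 ∣ m, write m = 168q. Since 168 = 21·8, m = 8·(21q), so 8 ∣ m; and since 168 = 24·7, m = 7·(24q), so 7 ∣ m.

(⇐) This fails: take m = 56. Both 8 ∣ 56 and 7 ∣ 56, yet 56 is not a multiple of 168 (since 56 = 0·168 + 56), so 168 ∤ 56.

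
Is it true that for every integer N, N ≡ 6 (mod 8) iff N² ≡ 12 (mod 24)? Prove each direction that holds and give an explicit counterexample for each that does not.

Forward direction. This fails: take N = 14. Then 14 ≡ 6 (mod 8), but 14² = 196 ≡ 4 (mod 24), not 12.

Converse. This fails: take N = 18. Then 18² = 324 ≡ 12 (mod 24), yet 18 ≡ 2 (mod 8), not 6.

Neither direction holds.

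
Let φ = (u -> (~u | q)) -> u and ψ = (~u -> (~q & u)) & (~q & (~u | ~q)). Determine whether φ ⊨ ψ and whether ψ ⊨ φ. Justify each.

(→) This fails. Under u = T, q = T, the left side is true but the right side is false.

(←) Assume the antecedent. If u is true, (u -> (~u | q)) -> u reduces to true regardless of the other variables. If u is false, the antecedent cannot hold. Either way (u -> (~u | q)) -> u holds.

The forward direction fails; the converse holds.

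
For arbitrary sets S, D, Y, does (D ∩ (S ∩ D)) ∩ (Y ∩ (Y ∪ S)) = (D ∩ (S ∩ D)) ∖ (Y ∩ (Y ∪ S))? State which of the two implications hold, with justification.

Both inclusions fail.

(⟹) This inclusion fails. Take S = {1}, D = {1}, Y = {1}; then 1 ∈ (D ∩ (S ∩ D)) ∩ (Y ∩ (Y ∪ S)) but 1 ∉ (D ∩ (S ∩ D)) ∖ (Y ∩ (Y ∪ S)).

(⟸) This inclusion fails. Take S = {1}, D = {1}, Y = ∅; then 1 ∈ (D ∩ (S ∩ D)) ∖ (Y ∩ (Y ∪ S)) but 1 ∉ (D ∩ (S ∩ D)) ∩ (Y ∩ (Y ∪ S)).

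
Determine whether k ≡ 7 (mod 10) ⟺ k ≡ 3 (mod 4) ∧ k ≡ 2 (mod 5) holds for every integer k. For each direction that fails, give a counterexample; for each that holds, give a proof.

Only the reverse direction holds.

(⟹) This fails: k = 17 gives 17 ≡ 7 (mod 10) but 17 ≡ 1 (mod 4), so the conjunction on the right does not hold.

(⟸) Conversely, if k ≡ 3 (mod 4) and k ≡ 2 (mod 5), then by the Chinese remainder theorem k ≡ 7 (mod 20). Since 7 ≡ 7 (mod 10) and 10 ∣ 20, we get k ≡ 7 (mod 10).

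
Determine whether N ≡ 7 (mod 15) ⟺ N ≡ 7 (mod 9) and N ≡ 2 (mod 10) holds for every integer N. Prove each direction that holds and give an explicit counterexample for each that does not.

Not equivalent: only (⇐) holds.

[⇒] This fails: N = 67 gives 67 ≡ 7 (mod 15) but 67 ≡ 4 (mod 9), so the conjunction on the right does not hold.

[⇐] Conversely, if N ≡ 7 (mod 9) and N ≡ 2 (mod 10), then by the Chinese remainder theorem N ≡ 52 (mod 90). Since 52 ≡ 7 (mod 15) and 15 ∣ 90, we get N ≡ 7 (mod 15).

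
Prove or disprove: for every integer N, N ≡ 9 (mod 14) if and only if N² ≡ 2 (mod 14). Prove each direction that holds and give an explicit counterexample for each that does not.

(→) This fails: take N = 9. Then 9 ≡ 9 (mod 14), but 9² = 81 ≡ 11 (mod 14), not 2.

(←) This fails: take N = 4. Then 4² = 16 ≡ 2 (mod 14), yet 4 ≡ 4 (mod 14), not 9.

Neither direction holds.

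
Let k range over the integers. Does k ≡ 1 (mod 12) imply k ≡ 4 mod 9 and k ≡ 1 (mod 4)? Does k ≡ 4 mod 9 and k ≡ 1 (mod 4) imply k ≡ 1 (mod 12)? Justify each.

(⇒) This fails: k = 1 gives 1 ≡ 1 (mod 12) but 1 ≡ 1 (mod 9), so the conjunction on the right does not hold.

(⇐) Conversely, if k ≡ 4 (mod 9) and k ≡ 1 (mod 4), then by the Chinese remainder theorem k ≡ 13 (mod 36). Since 13 ≡ 1 (mod 12) and 12 ∣ 36, we get k ≡ 1 (mod 12).

(⇒) fails; (⇐) holds.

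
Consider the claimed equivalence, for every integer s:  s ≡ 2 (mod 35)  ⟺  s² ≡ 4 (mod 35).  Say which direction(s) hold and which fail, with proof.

The forward direction holds; the converse fails.

(→) Suppose s ≡ 2 (mod 35). Write s = 35j + 2. Then (35j + 2)² = 1225j² + 140j + 4 = 35(35j² + 4j) + 4, so s² ≡ 4 (mod 35).

(←) This fails: take s = 12. Then 12² = 144 ≡ 4 (mod 35), yet 12 ≡ 12 (mod 35), not 2.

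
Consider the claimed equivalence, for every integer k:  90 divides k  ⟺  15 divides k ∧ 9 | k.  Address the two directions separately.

(⇐) This fails: take k = 45. Both 15 ∣ 45 and 9 ∣ 45, yet 45 is not a multiple of 90 (since 45 = 0·90 + 45), so 90 ∤ 45.

(⇒) If 90 ∣ k, write k = 90q. Since 90 = 6·15, k = 15·(6q), so 15 ∣ k; and since 90 = 10·9, k = 9·(10q), so 9 ∣ k.

The forward direction holds; the converse fails.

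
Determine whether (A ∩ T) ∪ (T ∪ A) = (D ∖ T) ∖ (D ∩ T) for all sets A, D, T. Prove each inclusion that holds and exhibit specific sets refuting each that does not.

Neither inclusion holds.

(⟹) This inclusion fails. Take A = {1}, D = ∅, T = ∅; then 1 ∈ (A ∩ T) ∪ (T ∪ A) but 1 ∉ (D ∖ T) ∖ (D ∩ T).

(⟸) This inclusion fails. Take A = ∅, D = {1}, T = ∅; then 1 ∈ (D ∖ T) ∖ (D ∩ T) but 1 ∉ (A ∩ T) ∪ (T ∪ A).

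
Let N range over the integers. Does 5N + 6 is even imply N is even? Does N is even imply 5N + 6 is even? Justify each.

Both implications hold.

(⇒) Suppose 5N + 6 is even. Since 5 is odd, 5N and N have the same parity, so 5N + 6 ≡ N + 6 (mod 2). As 6 is even, 5N + 6 is even exactly when N is even. Thus N is even.

(⇐) Conversely, suppose N is even; write N = 2j. Then 5N + 6 = 5·(2j) + 6 = 2·5j + 6, which is even.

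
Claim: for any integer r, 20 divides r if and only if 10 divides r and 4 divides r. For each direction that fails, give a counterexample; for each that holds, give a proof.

Converse. Suppose 10 ∣ r and 4 ∣ r. Any common multiple of 10 and 4 is a multiple of their lcm; here lcm(10, 4) = 10·4/gcd(10, 4) = 40/2 = 20, so 20 ∣ r.

Forward direction. If 20 ∣ r, write r = 20q. Since 20 = 2·10, r = 10·(2q), so 10 ∣ r; and since 20 = 5·4, r = 4·(5q), so 4 ∣ r.

Both directions hold; the statement is true.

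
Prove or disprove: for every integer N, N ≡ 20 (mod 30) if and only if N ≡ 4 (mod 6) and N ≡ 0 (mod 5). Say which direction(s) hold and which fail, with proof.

Both directions fail.

[⇒] This fails: N = 20 gives 20 ≡ 20 (mod 30) but 20 ≡ 2 (mod 6), so the conjunction on the right does not hold.

[⇐] This fails: N = 10 satisfies both congruences on the right (10 ≡ 4 mod 6 and 10 ≡ 0 mod 5) yet 10 ≡ 10 (mod 30), not 20.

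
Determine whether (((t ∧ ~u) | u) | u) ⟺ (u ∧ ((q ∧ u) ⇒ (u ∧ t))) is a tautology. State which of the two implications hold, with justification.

(⇒) This fails. Under q = F, t = T, u = F, the left side is true but the right side is false.

(⇐) Assume the antecedent. If q is true, the antecedent forces (q = T, t = T, u = T), and ((t ∧ ~u) | u) | u holds there. If q is false, the antecedent forces (q = F, t = F, u = T) or (q = F, t = T, u = T), and ((t ∧ ~u) | u) | u holds there. Either way ((t ∧ ~u) | u) | u holds.

Only the reverse direction holds.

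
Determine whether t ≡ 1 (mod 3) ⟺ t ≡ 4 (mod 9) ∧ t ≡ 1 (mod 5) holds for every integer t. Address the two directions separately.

(⇒) fails; (⇐) holds.

(⟸) If t ≡ 4 (mod 9) and t ≡ 1 (mod 5), then by the Chinese remainder theorem t ≡ 31 (mod 45). Since 31 ≡ 1 (mod 3) and 3 ∣ 45, we get t ≡ 1 (mod 3).

(⟹) This fails: t = 1 gives 1 ≡ 1 (mod 3) but 1 ≡ 1 (mod 9), so the conjunction on the right does not hold.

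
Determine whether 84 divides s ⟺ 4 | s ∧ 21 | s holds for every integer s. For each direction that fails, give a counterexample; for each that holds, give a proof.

Converse. Suppose 4 ∣ s and 21 ∣ s. Any common multiple of 4 and 21 is a multiple of their lcm; here gcd(4, 21) = 1, so lcm(4, 21) = 4·21 = 84, so 84 ∣ s.

Forward direction. If 84 ∣ s, write s = 84q. Since 84 = 21·4, s = 4·(21q), so 4 ∣ s; and since 84 = 4·21, s = 21·(4q), so 21 ∣ s.

Both directions hold.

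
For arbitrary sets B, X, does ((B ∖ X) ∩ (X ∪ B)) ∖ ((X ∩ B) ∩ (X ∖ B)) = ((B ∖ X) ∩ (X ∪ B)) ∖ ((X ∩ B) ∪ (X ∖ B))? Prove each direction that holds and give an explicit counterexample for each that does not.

Both inclusions hold.

(⊆) Let x ∈ ((B ∖ X) ∩ (X ∪ B)) ∖ ((X ∩ B) ∩ (X ∖ B)). Then x ∈ B and x ∉ X, from which x ∈ ((B ∖ X) ∩ (X ∪ B)) ∖ ((X ∩ B) ∪ (X ∖ B)).

(⊇) Let x ∈ ((B ∖ X) ∩ (X ∪ B)) ∖ ((X ∩ B) ∪ (X ∖ B)). Then x ∈ B and x ∉ X, from which x ∈ ((B ∖ X) ∩ (X ∪ B)) ∖ ((X ∩ B) ∩ (X ∖ B)).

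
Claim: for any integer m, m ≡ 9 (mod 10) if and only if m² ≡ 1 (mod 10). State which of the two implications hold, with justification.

Forward direction. Suppose m ≡ 9 (mod 10). Write m = 10j + 9. Then (10j + 9)² = 100j² + 180j + 81 = 10(10j² + 18j + 8) + 1, so m² ≡ 1 (mod 10).

Converse. This fails: take m = 1. Then 1² = 1 ≡ 1 (mod 10), yet 1 ≡ 1 (mod 10), not 9.

Not equivalent: only (⇒) holds.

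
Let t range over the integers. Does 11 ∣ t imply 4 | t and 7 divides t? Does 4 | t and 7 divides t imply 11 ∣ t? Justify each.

(→) This fails: take t = 11. Certainly 11 ∣ 11, but 4 ∤ 11.

(←) This fails: take t = 28. Both 4 ∣ 28 and 7 ∣ 28, yet 28 is not a multiple of 11 (since 28 = 2·11 + 6), so 11 ∤ 28.

Neither implication holds.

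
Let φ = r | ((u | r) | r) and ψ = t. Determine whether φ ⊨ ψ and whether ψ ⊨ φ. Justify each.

Neither implication holds.

Forward direction. This fails. Under t = F, u = T, r = F, the left side is true but the right side is false.

Converse. This fails. Under t = T, u = F, r = F, the left side is false but the right side is true.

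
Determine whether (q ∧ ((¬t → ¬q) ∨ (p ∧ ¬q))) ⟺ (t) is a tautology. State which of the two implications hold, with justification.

[⇒] Assume the antecedent. If p is true, the antecedent forces (p = T, q = T, t = T), and t holds there. If p is false, the antecedent forces (p = F, q = T, t = T), and t holds there. Either way t holds.

[⇐] This fails. Under p = F, q = F, t = T, the left side is false but the right side is true.

Only the forward direction holds.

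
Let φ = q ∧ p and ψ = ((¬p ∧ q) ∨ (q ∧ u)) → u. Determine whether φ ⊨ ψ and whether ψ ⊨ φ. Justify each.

(→) Assume the antecedent. If u is true, ((¬p ∧ q) ∨ (q ∧ u)) → u reduces to true regardless of the other variables. If u is false, the antecedent forces (u = F, p = T, q = T), and ((¬p ∧ q) ∨ (q ∧ u)) → u holds there. Either way ((¬p ∧ q) ∨ (q ∧ u)) → u holds.

(←) This fails. Under u = F, p = F, q = F, the left side is false but the right side is true.

(⇒) holds; (⇐) fails.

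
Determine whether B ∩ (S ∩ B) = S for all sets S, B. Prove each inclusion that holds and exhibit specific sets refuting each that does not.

(⊆) holds; (⊇) fails.

(⟹) Let x ∈ B ∩ (S ∩ B). Then x ∈ S ∩ B, from which x ∈ S.

(⟸) This inclusion fails. Take S = {1}, B = ∅; then 1 ∈ S but 1 ∉ B ∩ (S ∩ B).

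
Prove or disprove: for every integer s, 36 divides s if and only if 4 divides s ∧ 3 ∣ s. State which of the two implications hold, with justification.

Only the forward implication holds.

[⇐] This fails: take s = 12. Both 4 ∣ 12 and 3 ∣ 12, yet 12 is not a multiple of 36 (since 12 = 0·36 + 12), so 36 ∤ 12.

[⇒] If 36 ∣ s, write s = 36q. Since 36 = 9·4, s = 4·(9q), so 4 ∣ s; and since 36 = 12·3, s = 3·(12q), so 3 ∣ s.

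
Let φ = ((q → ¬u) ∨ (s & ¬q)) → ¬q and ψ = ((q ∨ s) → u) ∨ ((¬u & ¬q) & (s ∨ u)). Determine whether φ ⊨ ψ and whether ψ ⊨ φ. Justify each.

Both implications hold.

(⟹) Assume the antecedent. If u is true, the consequent reduces to true regardless of the other variables. If u is false, the antecedent forces (s = F, u = F, q = F) or (s = T, u = F, q = F), and the consequent holds there. Either way the consequent holds.

(⟸) Assume the antecedent. If u is true, ((q → ¬u) ∨ (s & ¬q)) → ¬q reduces to true regardless of the other variables. If u is false, the antecedent forces (s = F, u = F, q = F) or (s = T, u = F, q = F), and ((q → ¬u) ∨ (s & ¬q)) → ¬q holds there. Either way ((q → ¬u) ∨ (s & ¬q)) → ¬q holds.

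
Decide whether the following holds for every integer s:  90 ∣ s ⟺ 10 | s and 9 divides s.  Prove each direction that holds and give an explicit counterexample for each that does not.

Both directions hold; the statement is true.

[⇒] If 90 ∣ s, write s = 90q. Since 90 = 9·10, s = 10·(9q), so 10 ∣ s; and since 90 = 10·9, s = 9·(10q), so 9 ∣ s.

[⇐] Suppose 10 ∣ s and 9 ∣ s. Any common multiple of 10 and 9 is a multiple of their lcm; here gcd(10, 9) = 1, so lcm(10, 9) = 10·9 = 90, so 90 ∣ s.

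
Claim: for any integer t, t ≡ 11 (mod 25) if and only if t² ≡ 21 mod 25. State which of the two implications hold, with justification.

(⟹) Suppose t ≡ 11 (mod 25). Write t = 25j + 11. Then (25j + 11)² = 625j² + 550j + 121 = 25(25j² + 22j + 4) + 21, so t² ≡ 21 (mod 25).

(⟸) This fails: take t = 14. Then 14² = 196 ≡ 21 (mod 25), yet 14 ≡ 14 (mod 25), not 11.

Not equivalent: only (⇒) holds.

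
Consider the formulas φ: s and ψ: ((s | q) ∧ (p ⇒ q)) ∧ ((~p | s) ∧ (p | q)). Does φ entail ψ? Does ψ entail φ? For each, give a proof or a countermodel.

[⇒] This fails. Under q = F, s = T, p = F, the left side is true but the right side is false.

[⇐] This fails. Under q = T, s = F, p = F, the left side is false but the right side is true.

(⇒) fails and (⇐) fails.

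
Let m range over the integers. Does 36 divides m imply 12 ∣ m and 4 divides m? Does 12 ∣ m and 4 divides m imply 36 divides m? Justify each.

(⟸) This fails: take m = 12. Both 12 ∣ 12 and 4 ∣ 12, yet 12 is not a multiple of 36 (since 12 = 0·36 + 12), so 36 ∤ 12.

(⟹) If 36 ∣ m, write m = 36q. Since 36 = 3·12, m = 12·(3q), so 12 ∣ m; and since 36 = 9·4, m = 4·(9q), so 4 ∣ m.

The forward direction holds; the converse fails.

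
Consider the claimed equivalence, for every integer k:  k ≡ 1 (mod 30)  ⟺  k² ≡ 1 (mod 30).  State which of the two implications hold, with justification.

[⇒] Suppose k ≡ 1 (mod 30). Write k = 30j + 1. Then (30j + 1)² = 900j² + 60j + 1 = 30(30j² + 2j) + 1, so k² ≡ 1 (mod 30).

[⇐] This fails: take k = 11. Then 11² = 121 ≡ 1 (mod 30), yet 11 ≡ 11 (mod 30), not 1.

Only the forward direction holds.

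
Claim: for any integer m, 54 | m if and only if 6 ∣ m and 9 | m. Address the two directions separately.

(⇒) If 54 ∣ m, write m = 54q. Since 54 = 9·6, m = 6·(9q), so 6 ∣ m; and since 54 = 6·9, m = 9·(6q), so 9 ∣ m.

(⇐) This fails: take m = 18. Both 6 ∣ 18 and 9 ∣ 18, yet 18 is not a multiple of 54 (since 18 = 0·54 + 18), so 54 ∤ 18.

Not equivalent: only (⇒) holds.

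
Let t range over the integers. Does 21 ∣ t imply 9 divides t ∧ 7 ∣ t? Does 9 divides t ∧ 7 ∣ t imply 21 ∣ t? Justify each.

(⇒) This fails: take t = 21. Certainly 21 ∣ 21, but 9 ∤ 21.

(⇐) Suppose 9 ∣ t and 7 ∣ t. Any common multiple of 9 and 7 is a multiple of their lcm; here gcd(9, 7) = 1, so lcm(9, 7) = 9·7 = 63, so 63 ∣ t. Since 21 ∣ 63, it follows that 21 ∣ t.

Only the reverse direction holds.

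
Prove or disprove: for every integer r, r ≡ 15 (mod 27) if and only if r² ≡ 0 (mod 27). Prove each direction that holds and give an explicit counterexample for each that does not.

Neither implication holds.

Forward direction. This fails: take r = 15. Then 15 ≡ 15 (mod 27), but 15² = 225 ≡ 9 (mod 27), not 0.

Converse. This fails: take r = 0. Then 0² = 0 ≡ 0 (mod 27), yet 0 ≡ 0 (mod 27), not 15.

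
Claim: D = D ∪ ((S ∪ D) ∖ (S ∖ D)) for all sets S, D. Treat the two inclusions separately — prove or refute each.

(⟸) Let x ∈ D ∪ ((S ∪ D) ∖ (S ∖ D)). Then either x ∈ D and x ∉ S; or x ∈ S ∩ D. In each case x ∈ D, so D ∪ ((S ∪ D) ∖ (S ∖ D)) ⊆ D.

(⟹) Let x ∈ D. Then either x ∈ D and x ∉ S; or x ∈ S ∩ D. In each case x ∈ D ∪ ((S ∪ D) ∖ (S ∖ D)), so D ⊆ D ∪ ((S ∪ D) ∖ (S ∖ D)).

Both inclusions hold.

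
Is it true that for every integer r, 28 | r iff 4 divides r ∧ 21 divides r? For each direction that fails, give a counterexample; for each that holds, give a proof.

Only the converse holds.

(→) This fails: take r = 28. Certainly 28 ∣ 28, but 21 ∤ 28.

(←) Suppose 4 ∣ r and 21 ∣ r. Any common multiple of 4 and 21 is a multiple of their lcm; here gcd(4, 21) = 1, so lcm(4, 21) = 4·21 = 84, so 84 ∣ r. Since 28 ∣ 84, it follows that 28 ∣ r.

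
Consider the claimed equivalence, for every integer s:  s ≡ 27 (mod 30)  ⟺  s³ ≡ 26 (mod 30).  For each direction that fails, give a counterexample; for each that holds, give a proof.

Forward direction. This fails: take s = 27. Then 27 ≡ 27 (mod 30), but 27³ = 19683 ≡ 3 (mod 30), not 26.

Converse. This fails: take s = 26. Then 26³ = 17576 ≡ 26 (mod 30), yet 26 ≡ 26 (mod 30), not 27.

Neither implication holds.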